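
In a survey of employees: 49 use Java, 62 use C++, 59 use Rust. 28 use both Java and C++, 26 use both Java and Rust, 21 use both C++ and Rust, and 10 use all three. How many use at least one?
|A∪B∪C| = 49+62+59-28-26-21+10 = 105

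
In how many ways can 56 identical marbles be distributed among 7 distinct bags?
C(56+7-1, 7-1) = C(62, 6) = 61474519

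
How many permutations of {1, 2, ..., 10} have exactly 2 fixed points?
Choose the 2 fixed points C(10,2) = 45, derange the rest: !8 = Σ_{j=0}^{8} (-1)^j·8!/j! = 40320 - 40320 + 20160 - 6720 + 1680 - 336 + 56 - 8 + 1 = 14833. Product = 45 × 14833 = 667485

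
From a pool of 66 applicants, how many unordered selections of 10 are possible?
C(66,10) = 66!/(10!×56!) = 210980549208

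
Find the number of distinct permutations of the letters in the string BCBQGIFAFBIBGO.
14! / (4! × 1! × 2! × 1! × 1! × 1! × 2! × 2!) = 454053600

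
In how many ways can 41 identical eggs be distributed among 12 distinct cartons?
C(41+12-1, 12-1) = C(52, 11) = 60403728840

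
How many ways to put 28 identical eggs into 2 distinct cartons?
C(28+2-1, 2-1) = C(29, 1) = 29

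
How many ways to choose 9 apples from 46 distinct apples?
C(46,9) = 46!/(9!×37!) = 1101716330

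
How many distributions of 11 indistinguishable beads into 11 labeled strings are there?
C(11+11-1, 11-1) = C(21, 10) = 352716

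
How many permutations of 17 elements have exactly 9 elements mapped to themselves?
Choose the 9 fixed points C(17,9) = 24310, derange the rest: !8 = Σ_{j=0}^{8} (-1)^j·8!/j! = 40320 - 40320 + 20160 - 6720 + 1680 - 336 + 56 - 8 + 1 = 14833. Product = 24310 × 14833 = 360590230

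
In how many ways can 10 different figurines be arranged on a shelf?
10! = 3628800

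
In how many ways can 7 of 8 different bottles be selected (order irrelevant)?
C(8,7) = 8!/(7!×1!) = 8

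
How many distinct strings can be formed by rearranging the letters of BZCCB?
5! / (2! × 2! × 1!) = 30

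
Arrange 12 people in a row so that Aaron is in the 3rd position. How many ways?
Fix one position: (12-1)! = 39916800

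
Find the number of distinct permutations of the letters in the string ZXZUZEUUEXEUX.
13! / (3! × 3! × 4! × 3!) = 1201200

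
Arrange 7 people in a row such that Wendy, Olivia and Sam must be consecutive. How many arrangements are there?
Treat the 3 as one block: (7-3+1)! × 3! = 120 × 6 = 720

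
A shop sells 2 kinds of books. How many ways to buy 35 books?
C(35+2-1, 2-1) = C(36, 1) = 36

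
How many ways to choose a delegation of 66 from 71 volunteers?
C(71,66) = 71!/(66!×5!) = 13019909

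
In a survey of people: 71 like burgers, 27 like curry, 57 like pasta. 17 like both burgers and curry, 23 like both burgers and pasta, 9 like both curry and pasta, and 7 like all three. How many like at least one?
|A∪B∪C| = 71+27+57-17-23-9+7 = 113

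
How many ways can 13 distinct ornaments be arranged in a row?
13! = 6227020800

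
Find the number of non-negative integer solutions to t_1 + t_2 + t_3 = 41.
C(41+3-1, 3-1) = C(43, 2) = 903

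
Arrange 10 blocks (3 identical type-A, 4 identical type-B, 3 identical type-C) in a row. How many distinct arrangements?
10! / (3! × 4! × 3!) = 4200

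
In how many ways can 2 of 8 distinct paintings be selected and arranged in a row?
P(8,2) = 8!/(8-2)! = 56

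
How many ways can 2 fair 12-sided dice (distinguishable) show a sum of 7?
Coefficient of x^7 in (x + x² + ... + x^12)^2. By inclusion-exclusion on dice exceeding 12: Σ_j (-1)^j C(2,j)·C(7-1-12j, 1) = C(2,0)·C(6,1) = 1·6 = 6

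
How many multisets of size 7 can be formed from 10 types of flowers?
C(7+10-1, 10-1) = C(16, 9) = 11440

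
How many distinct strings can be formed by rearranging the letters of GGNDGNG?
7! / (4! × 1! × 2!) = 105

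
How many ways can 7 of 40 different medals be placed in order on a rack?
P(40,7) = 40!/(40-7)! = 93963542400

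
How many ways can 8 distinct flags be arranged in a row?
8! = 40320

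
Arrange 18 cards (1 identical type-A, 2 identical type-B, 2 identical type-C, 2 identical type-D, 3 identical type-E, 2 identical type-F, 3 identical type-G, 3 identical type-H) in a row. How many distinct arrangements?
18! / (1! × 2! × 2! × 2! × 3! × 2! × 3! × 3!) = 1852538688000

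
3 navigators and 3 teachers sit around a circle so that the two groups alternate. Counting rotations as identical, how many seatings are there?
Fix one of the navigators: (3-1)! ways for the remaining navigators, × 3! ways for the teachers = 2 × 6 = 12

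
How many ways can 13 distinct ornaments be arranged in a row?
13! = 6227020800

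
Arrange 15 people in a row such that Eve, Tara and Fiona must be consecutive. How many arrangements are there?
Treat the 3 as one block: (15-3+1)! × 3! = 6227020800 × 6 = 37362124800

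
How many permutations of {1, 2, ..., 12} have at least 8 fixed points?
Exactly j fixed points: C(12,j)·!(12-j); sum over j ≥ 8 (derangement numbers via !m = (m-1)·(!(m-1) + !(m-2)): !0..!4 = 1, 0, 1, 2, 9). Σ_{j=8}^{12} C(12,j)·!(12-j) = C(12,8)·!4 + C(12,9)·!3 + C(12,10)·!2 + C(12,11)·!1 + C(12,12)·!0 = 495·9 + 220·2 + 66·1 + 12·0 + 1·1 = 4962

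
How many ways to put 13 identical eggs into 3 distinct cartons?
C(13+3-1, 3-1) = C(15, 2) = 105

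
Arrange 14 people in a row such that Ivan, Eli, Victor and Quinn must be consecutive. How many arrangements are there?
Treat the 4 as one block: (14-4+1)! × 4! = 39916800 × 24 = 958003200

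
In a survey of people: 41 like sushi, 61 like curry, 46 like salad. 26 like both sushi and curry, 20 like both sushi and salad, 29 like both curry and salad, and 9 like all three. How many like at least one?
|A∪B∪C| = 41+61+46-26-20-29+9 = 82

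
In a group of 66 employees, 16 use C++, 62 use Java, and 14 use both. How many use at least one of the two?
|A∪B| = |A| + |B| - |A∩B| = 16 + 62 - 14 = 64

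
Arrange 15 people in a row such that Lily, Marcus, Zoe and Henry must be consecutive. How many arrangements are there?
Treat the 4 as one block: (15-4+1)! × 4! = 479001600 × 24 = 11496038400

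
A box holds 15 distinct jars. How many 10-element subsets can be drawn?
C(15,10) = 15!/(10!×5!) = 3003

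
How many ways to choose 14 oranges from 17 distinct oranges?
C(17,14) = 17!/(14!×3!) = 680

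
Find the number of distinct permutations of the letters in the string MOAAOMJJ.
8! / (2! × 2! × 2! × 2!) = 2520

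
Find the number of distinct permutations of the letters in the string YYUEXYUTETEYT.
13! / (2! × 3! × 1! × 3! × 4!) = 3603600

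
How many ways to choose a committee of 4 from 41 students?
C(41,4) = 41!/(4!×37!) = 101270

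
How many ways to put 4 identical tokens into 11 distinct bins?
C(4+11-1, 11-1) = C(14, 10) = 1001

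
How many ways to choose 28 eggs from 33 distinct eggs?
C(33,28) = 33!/(28!×5!) = 237336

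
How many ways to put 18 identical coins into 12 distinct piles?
C(18+12-1, 12-1) = C(29, 11) = 34597290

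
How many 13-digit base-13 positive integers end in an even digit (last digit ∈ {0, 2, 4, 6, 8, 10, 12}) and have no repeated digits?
Last∈{0,2,4,6,8,10,12}. Last=0: 479001600. Last nonzero: 6×11×P(11,11) = 2634508800. Total = 3113510400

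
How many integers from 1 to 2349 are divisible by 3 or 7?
⌊2349/3⌋ + ⌊2349/7⌋ - ⌊2349/21⌋ = 783 + 335 - 111 = 1007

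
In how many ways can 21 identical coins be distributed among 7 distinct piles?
C(21+7-1, 7-1) = C(27, 6) = 296010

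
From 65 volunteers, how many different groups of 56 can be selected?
C(65,56) = 65!/(56!×9!) = 31966749880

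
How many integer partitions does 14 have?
Pentagonal recurrence p(n) = p(n-1) + p(n-2) - p(n-5) - p(n-7) + p(n-12) + p(n-15) - ... gives p(0..13) = 1, 1, 2, 3, 5, 7, 11, 15, 22, 30, 42, 56, 77, 101. p(14) = p(13) + p(12) - p(9) - p(7) + p(2) = 101 + 77 - 30 - 15 + 2 = 135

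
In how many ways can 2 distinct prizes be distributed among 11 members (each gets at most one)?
P(11,2) = 11!/(11-2)! = 110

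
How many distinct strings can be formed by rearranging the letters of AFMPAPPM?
8! / (2! × 2! × 1! × 3!) = 1680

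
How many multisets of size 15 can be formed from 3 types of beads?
C(15+3-1, 3-1) = C(17, 2) = 136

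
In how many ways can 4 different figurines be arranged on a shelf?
4! = 24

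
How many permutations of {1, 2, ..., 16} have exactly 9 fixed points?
Choose the 9 fixed points C(16,9) = 11440, derange the rest: !7 = Σ_{j=0}^{7} (-1)^j·7!/j! = 5040 - 5040 + 2520 - 840 + 210 - 42 + 7 - 1 = 1854. Product = 11440 × 1854 = 21209760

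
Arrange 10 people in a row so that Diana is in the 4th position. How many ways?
Fix one position: (10-1)! = 362880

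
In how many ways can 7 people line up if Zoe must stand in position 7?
Fix one position: (7-1)! = 720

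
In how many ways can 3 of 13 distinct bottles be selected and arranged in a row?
P(13,3) = 13!/(13-3)! = 1716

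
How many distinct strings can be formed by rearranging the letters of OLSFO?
5! / (1! × 1! × 1! × 2!) = 60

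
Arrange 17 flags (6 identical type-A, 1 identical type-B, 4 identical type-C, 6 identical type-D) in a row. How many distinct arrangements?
17! / (6! × 1! × 4! × 6!) = 28588560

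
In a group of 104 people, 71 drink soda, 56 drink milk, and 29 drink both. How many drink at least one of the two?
|A∪B| = |A| + |B| - |A∩B| = 71 + 56 - 29 = 98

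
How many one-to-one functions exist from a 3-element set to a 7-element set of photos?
P(7,3) = 7!/(7-3)! = 210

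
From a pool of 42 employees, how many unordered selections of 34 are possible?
C(42,34) = 42!/(34!×8!) = 118030185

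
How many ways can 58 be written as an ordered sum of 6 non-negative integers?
C(58+6-1, 6-1) = C(63, 5) = 7028847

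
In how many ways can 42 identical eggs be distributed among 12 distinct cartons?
C(42+12-1, 12-1) = C(53, 11) = 76223753060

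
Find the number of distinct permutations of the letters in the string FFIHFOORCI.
10! / (1! × 3! × 2! × 2! × 1! × 1!) = 151200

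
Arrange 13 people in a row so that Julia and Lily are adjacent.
Treat as block: (13-1)! × 2! = 479001600 × 2 = 958003200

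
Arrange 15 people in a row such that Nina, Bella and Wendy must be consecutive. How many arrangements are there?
Treat the 3 as one block: (15-3+1)! × 3! = 6227020800 × 6 = 37362124800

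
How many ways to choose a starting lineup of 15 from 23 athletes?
C(23,15) = 23!/(15!×8!) = 490314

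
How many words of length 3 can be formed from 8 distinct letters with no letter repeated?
P(8,3) = 8!/(8-3)! = 336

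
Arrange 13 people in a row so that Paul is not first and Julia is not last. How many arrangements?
By inclusion-exclusion: 13! - 2×(13-1)! + (13-2)! = 6227020800 - 958003200 + 39916800 = 5308934400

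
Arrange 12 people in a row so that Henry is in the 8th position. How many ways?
Fix one position: (12-1)! = 39916800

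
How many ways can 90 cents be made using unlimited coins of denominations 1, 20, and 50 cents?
Coefficient of x^90 in 1/(1-x^1) · 1/(1-x^20) · 1/(1-x^50). Case on j = number of 50-cent coins (j = 0..1); remainder r = 90 - 50j is made from {1,20} in ⌊r/20⌋+1 ways. r = 90, 40 → 5 + 3 = 8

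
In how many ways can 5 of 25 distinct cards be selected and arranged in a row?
P(25,5) = 25!/(25-5)! = 6375600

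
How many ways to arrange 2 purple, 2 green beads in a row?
4! / (2! × 2!) = 6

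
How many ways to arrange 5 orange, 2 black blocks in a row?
7! / (5! × 2!) = 21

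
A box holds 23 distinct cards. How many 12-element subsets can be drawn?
C(23,12) = 23!/(12!×11!) = 1352078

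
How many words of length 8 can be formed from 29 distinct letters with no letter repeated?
P(29,8) = 29!/(29-8)! = 173059286400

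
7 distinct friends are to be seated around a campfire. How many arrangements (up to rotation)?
Circular: fix one position, arrange the rest. (7-1)! = 720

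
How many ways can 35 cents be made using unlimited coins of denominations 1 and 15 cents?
Coefficient of x^35 in 1/(1-x^1) · 1/(1-x^15). Use j coins of 15 for j = 0..⌊35/15⌋ = 2, the rest in 1s: 2 + 1 = 3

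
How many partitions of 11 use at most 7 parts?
By conjugation, equals partitions of 11 into parts ≤ 7. Let r_j(i) = number of partitions of i into parts ≤ j, for i = 0..11. r_1(i) = 1 for all i; r_j(i) = r_{j-1}(i) + r_j(i-j). Rows j = 2..7: ≤2: 1 1 2 2 3 3 4 4 5 5 6 6; ≤3: 1 1 2 3 4 5 7 8 10 12 14 16; ≤4: 1 1 2 3 5 6 9 11 15 18 23 27; ≤5: 1 1 2 3 5 7 10 13 18 23 30 37; ≤6: 1 1 2 3 5 7 11 14 20 26 35 44; ≤7: 1 1 2 3 5 7 11 15 21 28 38 49. r_7(11) = 49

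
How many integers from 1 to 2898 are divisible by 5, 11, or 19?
⌊2898/5⌋+⌊2898/11⌋+⌊2898/19⌋ - ⌊2898/55⌋-⌊2898/95⌋-⌊2898/209⌋ + ⌊2898/1045⌋ = 579+263+152 - 52-30-13 + 2 = 901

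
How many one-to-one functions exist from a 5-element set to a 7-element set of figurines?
P(7,5) = 7!/(7-5)! = 2520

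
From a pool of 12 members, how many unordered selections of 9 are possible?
C(12,9) = 12!/(9!×3!) = 220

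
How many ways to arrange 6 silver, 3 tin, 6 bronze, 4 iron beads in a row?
19! / (6! × 3! × 6! × 4!) = 1629547920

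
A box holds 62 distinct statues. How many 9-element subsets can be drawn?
C(62,9) = 62!/(9!×53!) = 20286591270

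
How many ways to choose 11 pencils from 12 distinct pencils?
C(12,11) = 12!/(11!×1!) = 12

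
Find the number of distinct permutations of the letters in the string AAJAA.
5! / (4! × 1!) = 5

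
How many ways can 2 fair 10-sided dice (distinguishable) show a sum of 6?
Coefficient of x^6 in (x + x² + ... + x^10)^2. By inclusion-exclusion on dice exceeding 10: Σ_j (-1)^j C(2,j)·C(6-1-10j, 1) = C(2,0)·C(5,1) = 1·5 = 5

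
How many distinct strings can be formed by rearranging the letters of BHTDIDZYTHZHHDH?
15! / (2! × 1! × 1! × 2! × 5! × 1! × 3!) = 454053600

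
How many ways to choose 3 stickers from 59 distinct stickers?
C(59,3) = 59!/(3!×56!) = 32509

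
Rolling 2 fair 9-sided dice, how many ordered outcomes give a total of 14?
Coefficient of x^14 in (x + x² + ... + x^9)^2. By inclusion-exclusion on dice exceeding 9: Σ_j (-1)^j C(2,j)·C(14-1-9j, 1) = C(2,0)·C(13,1) - C(2,1)·C(4,1) = 1·13 - 2·4 = 5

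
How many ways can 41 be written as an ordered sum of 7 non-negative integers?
C(41+7-1, 7-1) = C(47, 6) = 10737573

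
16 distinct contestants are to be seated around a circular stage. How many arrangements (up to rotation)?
Circular: fix one position, arrange the rest. (16-1)! = 1307674368000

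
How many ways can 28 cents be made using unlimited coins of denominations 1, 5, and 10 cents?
Coefficient of x^28 in 1/(1-x^1) · 1/(1-x^5) · 1/(1-x^10). Case on j = number of 10-cent coins (j = 0..2); remainder r = 28 - 10j is made from {1,5} in ⌊r/5⌋+1 ways. r = 28, 18, 8 → 6 + 4 + 2 = 12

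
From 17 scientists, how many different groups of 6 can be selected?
C(17,6) = 17!/(6!×11!) = 12376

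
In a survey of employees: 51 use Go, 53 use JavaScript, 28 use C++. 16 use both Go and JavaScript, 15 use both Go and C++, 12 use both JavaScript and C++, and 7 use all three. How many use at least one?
|A∪B∪C| = 51+53+28-16-15-12+7 = 96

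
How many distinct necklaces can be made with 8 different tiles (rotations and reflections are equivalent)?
(8-1)!/2 = 5040/2 = 2520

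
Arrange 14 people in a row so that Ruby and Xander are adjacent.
Treat as block: (14-1)! × 2! = 6227020800 × 2 = 12454041600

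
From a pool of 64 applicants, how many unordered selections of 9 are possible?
C(64,9) = 64!/(9!×55!) = 27540584512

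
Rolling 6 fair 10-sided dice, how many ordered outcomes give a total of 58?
Coefficient of x^58 in (x + x² + ... + x^10)^6. By inclusion-exclusion on dice exceeding 10: Σ_j (-1)^j C(6,j)·C(58-1-10j, 5) = C(6,0)·C(57,5) - C(6,1)·C(47,5) + C(6,2)·C(37,5) - C(6,3)·C(27,5) + C(6,4)·C(17,5) - C(6,5)·C(7,5) = 1·4187106 - 6·1533939 + 15·435897 - 20·80730 + 15·6188 - 6·21 = 21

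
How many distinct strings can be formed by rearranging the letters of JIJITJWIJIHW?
12! / (1! × 1! × 4! × 4! × 2!) = 415800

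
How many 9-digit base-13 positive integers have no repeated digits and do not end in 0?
Last digit: 12 nonzero choices. First digit: 11 (nonzero, ≠last). Middle 7: P(11,7) = 1663200. Total = 219542400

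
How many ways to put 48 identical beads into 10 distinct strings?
C(48+10-1, 10-1) = C(57, 9) = 8996462475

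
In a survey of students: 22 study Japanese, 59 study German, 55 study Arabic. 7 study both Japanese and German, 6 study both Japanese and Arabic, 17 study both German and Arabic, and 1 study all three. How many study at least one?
|A∪B∪C| = 22+59+55-7-6-17+1 = 107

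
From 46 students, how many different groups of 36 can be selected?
C(46,36) = 46!/(36!×10!) = 4076350421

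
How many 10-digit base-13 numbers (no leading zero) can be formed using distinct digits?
First digit: 12 choices (nonzero). Then descending: 12 × 12 × 11 × 10 × 9 × 8 × 7 × 6 × 5 × 4 = 958003200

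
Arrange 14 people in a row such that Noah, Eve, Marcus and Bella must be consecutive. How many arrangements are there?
Treat the 4 as one block: (14-4+1)! × 4! = 39916800 × 24 = 958003200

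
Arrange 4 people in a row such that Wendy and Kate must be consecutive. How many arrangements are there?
Treat the 2 as one block: (4-2+1)! × 2! = 6 × 2 = 12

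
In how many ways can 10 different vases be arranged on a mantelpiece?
10! = 3628800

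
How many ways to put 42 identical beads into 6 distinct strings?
C(42+6-1, 6-1) = C(47, 5) = 1533939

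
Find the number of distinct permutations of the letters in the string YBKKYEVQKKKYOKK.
15! / (7! × 1! × 1! × 1! × 3! × 1! × 1!) = 43243200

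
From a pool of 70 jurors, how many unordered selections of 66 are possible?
C(70,66) = 70!/(66!×4!) = 916895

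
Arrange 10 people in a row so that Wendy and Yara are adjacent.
Treat as block: (10-1)! × 2! = 362880 × 2 = 725760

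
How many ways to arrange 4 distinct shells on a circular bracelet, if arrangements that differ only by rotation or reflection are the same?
(4-1)!/2 = 6/2 = 3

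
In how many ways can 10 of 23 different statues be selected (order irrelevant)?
C(23,10) = 23!/(10!×13!) = 1144066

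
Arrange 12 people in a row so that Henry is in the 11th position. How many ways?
Fix one position: (12-1)! = 39916800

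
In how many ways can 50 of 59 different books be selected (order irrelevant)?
C(59,50) = 59!/(50!×9!) = 12565671261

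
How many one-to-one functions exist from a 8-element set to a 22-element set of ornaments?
P(22,8) = 22!/(22-8)! = 12893126400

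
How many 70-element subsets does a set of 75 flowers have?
C(75,70) = 75!/(70!×5!) = 17259390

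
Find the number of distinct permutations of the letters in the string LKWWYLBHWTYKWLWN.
16! / (1! × 3! × 1! × 1! × 1! × 2! × 5! × 2!) = 7264857600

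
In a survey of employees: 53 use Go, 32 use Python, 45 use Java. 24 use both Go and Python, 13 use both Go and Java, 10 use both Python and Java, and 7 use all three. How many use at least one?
|A∪B∪C| = 53+32+45-24-13-10+7 = 90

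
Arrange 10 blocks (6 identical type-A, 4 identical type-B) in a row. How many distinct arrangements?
10! / (6! × 4!) = 210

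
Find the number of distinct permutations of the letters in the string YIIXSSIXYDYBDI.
14! / (1! × 4! × 3! × 2! × 2! × 2!) = 75675600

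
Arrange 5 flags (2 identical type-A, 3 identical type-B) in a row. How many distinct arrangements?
5! / (2! × 3!) = 10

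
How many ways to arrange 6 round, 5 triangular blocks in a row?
11! / (6! × 5!) = 462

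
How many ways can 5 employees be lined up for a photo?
5! = 120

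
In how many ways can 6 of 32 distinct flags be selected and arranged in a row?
P(32,6) = 32!/(32-6)! = 652458240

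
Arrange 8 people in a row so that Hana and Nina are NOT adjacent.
Total - adjacent = 8! - (8-1)!×2 = 40320 - 10080 = 30240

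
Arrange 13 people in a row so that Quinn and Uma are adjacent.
Treat as block: (13-1)! × 2! = 479001600 × 2 = 958003200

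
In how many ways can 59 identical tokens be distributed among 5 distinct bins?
C(59+5-1, 5-1) = C(63, 4) = 595665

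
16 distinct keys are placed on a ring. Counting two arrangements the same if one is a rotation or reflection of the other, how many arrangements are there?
(16-1)!/2 = 1307674368000/2 = 653837184000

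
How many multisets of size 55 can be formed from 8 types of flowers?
C(55+8-1, 8-1) = C(62, 7) = 491796152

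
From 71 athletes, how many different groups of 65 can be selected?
C(71,65) = 71!/(65!×6!) = 143218999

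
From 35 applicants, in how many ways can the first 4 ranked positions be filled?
P(35,4) = 35!/(35-4)! = 1256640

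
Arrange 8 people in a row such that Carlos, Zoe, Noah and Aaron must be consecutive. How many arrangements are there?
Treat the 4 as one block: (8-4+1)! × 4! = 120 × 24 = 2880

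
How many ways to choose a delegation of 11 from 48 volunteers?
C(48,11) = 48!/(11!×37!) = 22595200368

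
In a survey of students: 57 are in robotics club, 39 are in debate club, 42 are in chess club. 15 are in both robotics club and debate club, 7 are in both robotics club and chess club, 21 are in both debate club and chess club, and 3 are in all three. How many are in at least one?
|A∪B∪C| = 57+39+42-15-7-21+3 = 98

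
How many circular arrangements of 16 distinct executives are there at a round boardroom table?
Circular: fix one position, arrange the rest. (16-1)! = 1307674368000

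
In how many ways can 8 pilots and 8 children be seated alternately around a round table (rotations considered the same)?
Fix one of the pilots: (8-1)! ways for the remaining pilots, × 8! ways for the children = 5040 × 40320 = 203212800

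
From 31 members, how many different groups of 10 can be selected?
C(31,10) = 31!/(10!×21!) = 44352165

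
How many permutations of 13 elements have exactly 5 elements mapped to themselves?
Choose the 5 fixed points C(13,5) = 1287, derange the rest: !8 = Σ_{j=0}^{8} (-1)^j·8!/j! = 40320 - 40320 + 20160 - 6720 + 1680 - 336 + 56 - 8 + 1 = 14833. Product = 1287 × 14833 = 19090071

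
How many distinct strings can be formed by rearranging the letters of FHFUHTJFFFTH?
12! / (5! × 1! × 1! × 3! × 2!) = 332640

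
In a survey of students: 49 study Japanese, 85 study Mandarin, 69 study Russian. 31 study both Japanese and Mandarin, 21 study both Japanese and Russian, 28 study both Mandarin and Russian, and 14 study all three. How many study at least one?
|A∪B∪C| = 49+85+69-31-21-28+14 = 137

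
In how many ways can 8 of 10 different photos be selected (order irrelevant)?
C(10,8) = 10!/(8!×2!) = 45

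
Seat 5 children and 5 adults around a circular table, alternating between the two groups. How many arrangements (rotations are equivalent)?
Fix one of the children: (5-1)! ways for the remaining children, × 5! ways for the adults = 24 × 120 = 2880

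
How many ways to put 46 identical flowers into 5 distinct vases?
C(46+5-1, 5-1) = C(50, 4) = 230300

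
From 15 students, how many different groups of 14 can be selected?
C(15,14) = 15!/(14!×1!) = 15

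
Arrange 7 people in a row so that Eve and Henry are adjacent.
Treat as block: (7-1)! × 2! = 720 × 2 = 1440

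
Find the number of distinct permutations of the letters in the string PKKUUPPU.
8! / (3! × 3! × 2!) = 560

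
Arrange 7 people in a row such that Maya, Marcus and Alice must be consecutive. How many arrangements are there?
Treat the 3 as one block: (7-3+1)! × 3! = 120 × 6 = 720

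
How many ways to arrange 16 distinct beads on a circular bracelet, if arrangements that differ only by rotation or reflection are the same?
(16-1)!/2 = 1307674368000/2 = 653837184000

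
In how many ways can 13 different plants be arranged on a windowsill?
13! = 6227020800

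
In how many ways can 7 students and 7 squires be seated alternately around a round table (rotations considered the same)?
Fix one of the students: (7-1)! ways for the remaining students, × 7! ways for the squires = 720 × 5040 = 3628800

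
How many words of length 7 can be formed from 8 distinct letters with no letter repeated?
P(8,7) = 8!/(8-7)! = 40320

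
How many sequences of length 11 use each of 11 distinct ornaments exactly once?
11! = 39916800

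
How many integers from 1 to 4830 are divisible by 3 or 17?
⌊4830/3⌋ + ⌊4830/17⌋ - ⌊4830/51⌋ = 1610 + 284 - 94 = 1800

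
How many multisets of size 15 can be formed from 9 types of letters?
C(15+9-1, 9-1) = C(23, 8) = 490314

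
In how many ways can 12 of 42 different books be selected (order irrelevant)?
C(42,12) = 42!/(12!×30!) = 11058116888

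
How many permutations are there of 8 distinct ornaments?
8! = 40320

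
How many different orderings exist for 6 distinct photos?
6! = 720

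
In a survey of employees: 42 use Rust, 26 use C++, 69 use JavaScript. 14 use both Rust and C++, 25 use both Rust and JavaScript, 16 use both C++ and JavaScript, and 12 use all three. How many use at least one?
|A∪B∪C| = 42+26+69-14-25-16+12 = 94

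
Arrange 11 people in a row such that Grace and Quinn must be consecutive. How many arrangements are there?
Treat the 2 as one block: (11-2+1)! × 2! = 3628800 × 2 = 7257600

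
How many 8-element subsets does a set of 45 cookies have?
C(45,8) = 45!/(8!×37!) = 215553195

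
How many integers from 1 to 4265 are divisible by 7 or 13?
⌊4265/7⌋ + ⌊4265/13⌋ - ⌊4265/91⌋ = 609 + 328 - 46 = 891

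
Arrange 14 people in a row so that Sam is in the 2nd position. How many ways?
Fix one position: (14-1)! = 6227020800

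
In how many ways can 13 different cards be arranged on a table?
13! = 6227020800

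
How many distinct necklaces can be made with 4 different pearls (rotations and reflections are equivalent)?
(4-1)!/2 = 6/2 = 3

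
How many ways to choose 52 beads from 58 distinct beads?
C(58,52) = 58!/(52!×6!) = 40475358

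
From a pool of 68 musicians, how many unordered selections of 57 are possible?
C(68,57) = 68!/(57!×11!) = 1533058025824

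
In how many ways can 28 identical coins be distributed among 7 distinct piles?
C(28+7-1, 7-1) = C(34, 6) = 1344904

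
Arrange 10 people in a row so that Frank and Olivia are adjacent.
Treat as block: (10-1)! × 2! = 362880 × 2 = 725760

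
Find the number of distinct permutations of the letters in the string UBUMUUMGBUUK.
12! / (1! × 6! × 2! × 1! × 2!) = 166320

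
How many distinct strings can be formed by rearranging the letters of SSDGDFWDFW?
10! / (2! × 1! × 3! × 2! × 2!) = 75600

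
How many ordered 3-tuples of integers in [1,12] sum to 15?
Coefficient of x^15 in (x + x² + ... + x^12)^3. By inclusion-exclusion on dice exceeding 12: Σ_j (-1)^j C(3,j)·C(15-1-12j, 2) = C(3,0)·C(14,2) - C(3,1)·C(2,2) = 1·91 - 3·1 = 88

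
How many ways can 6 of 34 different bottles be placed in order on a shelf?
P(34,6) = 34!/(34-6)! = 968330880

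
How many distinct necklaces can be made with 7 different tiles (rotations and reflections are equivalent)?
(7-1)!/2 = 720/2 = 360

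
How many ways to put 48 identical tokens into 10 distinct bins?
C(48+10-1, 10-1) = C(57, 9) = 8996462475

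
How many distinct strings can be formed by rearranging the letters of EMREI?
5! / (1! × 1! × 2! × 1!) = 60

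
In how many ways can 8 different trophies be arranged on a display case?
8! = 40320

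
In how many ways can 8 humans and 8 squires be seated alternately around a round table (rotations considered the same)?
Fix one of the humans: (8-1)! ways for the remaining humans, × 8! ways for the squires = 5040 × 40320 = 203212800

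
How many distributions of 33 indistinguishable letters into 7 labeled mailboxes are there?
C(33+7-1, 7-1) = C(39, 6) = 3262623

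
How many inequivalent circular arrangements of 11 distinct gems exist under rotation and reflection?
(11-1)!/2 = 3628800/2 = 1814400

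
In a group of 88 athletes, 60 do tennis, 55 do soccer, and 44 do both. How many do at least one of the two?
|A∪B| = |A| + |B| - |A∩B| = 60 + 55 - 44 = 71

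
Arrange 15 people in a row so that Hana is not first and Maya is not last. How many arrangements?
By inclusion-exclusion: 15! - 2×(15-1)! + (15-2)! = 1307674368000 - 174356582400 + 6227020800 = 1139544806400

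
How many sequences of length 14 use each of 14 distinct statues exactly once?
14! = 87178291200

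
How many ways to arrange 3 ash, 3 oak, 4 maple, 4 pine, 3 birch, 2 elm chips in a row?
19! / (3! × 3! × 4! × 4! × 3! × 2!) = 488864376000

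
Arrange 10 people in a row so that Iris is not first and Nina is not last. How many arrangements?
By inclusion-exclusion: 10! - 2×(10-1)! + (10-2)! = 3628800 - 725760 + 40320 = 2943360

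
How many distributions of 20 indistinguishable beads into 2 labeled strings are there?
C(20+2-1, 2-1) = C(21, 1) = 21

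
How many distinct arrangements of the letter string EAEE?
4! / (1! × 3!) = 4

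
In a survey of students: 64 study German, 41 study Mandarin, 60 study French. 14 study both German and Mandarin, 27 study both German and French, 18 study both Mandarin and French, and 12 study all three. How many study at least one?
|A∪B∪C| = 64+41+60-14-27-18+12 = 118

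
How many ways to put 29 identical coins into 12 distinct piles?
C(29+12-1, 12-1) = C(40, 11) = 2311801440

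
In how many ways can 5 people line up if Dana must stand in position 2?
Fix one position: (5-1)! = 24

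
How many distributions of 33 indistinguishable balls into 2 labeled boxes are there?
C(33+2-1, 2-1) = C(34, 1) = 34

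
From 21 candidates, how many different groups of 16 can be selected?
C(21,16) = 21!/(16!×5!) = 20349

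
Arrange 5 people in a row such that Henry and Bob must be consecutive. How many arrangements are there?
Treat the 2 as one block: (5-2+1)! × 2! = 24 × 2 = 48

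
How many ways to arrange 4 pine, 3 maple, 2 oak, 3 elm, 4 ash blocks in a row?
16! / (4! × 3! × 2! × 3! × 4!) = 504504000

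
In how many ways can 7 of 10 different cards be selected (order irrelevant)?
C(10,7) = 10!/(7!×3!) = 120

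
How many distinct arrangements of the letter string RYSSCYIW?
8! / (1! × 2! × 2! × 1! × 1! × 1!) = 10080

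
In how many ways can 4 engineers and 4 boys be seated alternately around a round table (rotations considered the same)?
Fix one of the engineers: (4-1)! ways for the remaining engineers, × 4! ways for the boys = 6 × 24 = 144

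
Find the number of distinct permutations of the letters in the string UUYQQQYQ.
8! / (2! × 4! × 2!) = 420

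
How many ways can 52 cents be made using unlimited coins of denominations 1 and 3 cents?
Coefficient of x^52 in 1/(1-x^1) · 1/(1-x^3). Use j coins of 3 for j = 0..⌊52/3⌋ = 17, the rest in 1s: 17 + 1 = 18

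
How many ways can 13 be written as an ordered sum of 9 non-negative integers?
C(13+9-1, 9-1) = C(21, 8) = 203490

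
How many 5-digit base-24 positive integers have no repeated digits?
First digit: 23 choices (nonzero). Then descending: 23 × 23 × 22 × 21 × 20 = 4887960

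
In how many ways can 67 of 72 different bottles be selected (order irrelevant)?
C(72,67) = 72!/(67!×5!) = 13991544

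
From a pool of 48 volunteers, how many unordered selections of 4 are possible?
C(48,4) = 48!/(4!×44!) = 194580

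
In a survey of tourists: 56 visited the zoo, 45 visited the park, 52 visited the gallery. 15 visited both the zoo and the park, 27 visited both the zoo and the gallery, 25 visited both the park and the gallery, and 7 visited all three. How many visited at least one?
|A∪B∪C| = 56+45+52-15-27-25+7 = 93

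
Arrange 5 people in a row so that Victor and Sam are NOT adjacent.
Total - adjacent = 5! - (5-1)!×2 = 120 - 48 = 72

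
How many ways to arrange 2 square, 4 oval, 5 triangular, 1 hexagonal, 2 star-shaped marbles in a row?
14! / (2! × 4! × 5! × 1! × 2!) = 7567560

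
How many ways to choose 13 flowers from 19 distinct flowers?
C(19,13) = 19!/(13!×6!) = 27132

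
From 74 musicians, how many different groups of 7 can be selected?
C(74,7) = 74!/(7!×67!) = 1799579064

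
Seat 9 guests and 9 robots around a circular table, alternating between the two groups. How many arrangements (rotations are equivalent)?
Fix one of the guests: (9-1)! ways for the remaining guests, × 9! ways for the robots = 40320 × 362880 = 14631321600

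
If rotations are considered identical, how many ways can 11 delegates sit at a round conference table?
Circular: fix one position, arrange the rest. (11-1)! = 3628800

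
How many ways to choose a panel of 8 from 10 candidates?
C(10,8) = 10!/(8!×2!) = 45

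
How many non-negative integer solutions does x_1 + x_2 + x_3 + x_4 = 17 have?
C(17+4-1, 4-1) = C(20, 3) = 1140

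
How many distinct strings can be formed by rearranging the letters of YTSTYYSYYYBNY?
13! / (1! × 2! × 7! × 1! × 2!) = 308880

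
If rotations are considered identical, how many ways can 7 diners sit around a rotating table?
Circular: fix one position, arrange the rest. (7-1)! = 720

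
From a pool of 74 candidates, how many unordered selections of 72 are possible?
C(74,72) = 74!/(72!×2!) = 2701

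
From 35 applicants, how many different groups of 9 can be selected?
C(35,9) = 35!/(9!×26!) = 70607460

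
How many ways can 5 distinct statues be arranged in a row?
5! = 120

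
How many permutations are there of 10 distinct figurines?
10! = 3628800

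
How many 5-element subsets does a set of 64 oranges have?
C(64,5) = 64!/(5!×59!) = 7624512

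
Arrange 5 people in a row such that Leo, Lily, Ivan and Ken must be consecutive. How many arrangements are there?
Treat the 4 as one block: (5-4+1)! × 4! = 2 × 24 = 48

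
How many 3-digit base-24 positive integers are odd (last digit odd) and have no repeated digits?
Last∈{1,3,5,7,9,11,13,15,17,19,21,23}. Last=0: 0. Last nonzero: 12×22×P(22,1) = 5808. Total = 5808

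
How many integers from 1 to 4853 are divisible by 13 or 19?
⌊4853/13⌋ + ⌊4853/19⌋ - ⌊4853/247⌋ = 373 + 255 - 19 = 609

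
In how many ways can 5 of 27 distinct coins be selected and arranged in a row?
P(27,5) = 27!/(27-5)! = 9687600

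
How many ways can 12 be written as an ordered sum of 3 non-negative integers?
C(12+3-1, 3-1) = C(14, 2) = 91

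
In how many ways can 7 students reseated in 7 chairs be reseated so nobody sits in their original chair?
!7 = Σ_{j=0}^{7} (-1)^j·7!/j! = 5040 - 5040 + 2520 - 840 + 210 - 42 + 7 - 1 = 1854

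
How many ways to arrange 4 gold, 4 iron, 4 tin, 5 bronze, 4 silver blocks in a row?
21! / (4! × 4! × 4! × 5! × 4!) = 1283268987000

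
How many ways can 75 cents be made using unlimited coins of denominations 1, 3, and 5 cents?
Coefficient of x^75 in 1/(1-x^1) · 1/(1-x^3) · 1/(1-x^5). Case on j = number of 5-cent coins (j = 0..15); remainder r = 75 - 5j is made from {1,3} in ⌊r/3⌋+1 ways. r = 75, 70, 65, 60, 55, 50, 45, 40, 35, 30, 25, 20, 15, 10, 5, 0 → 26 + 24 + 22 + 21 + 19 + 17 + 16 + 14 + 12 + 11 + 9 + 7 + 6 + 4 + 2 + 1 = 211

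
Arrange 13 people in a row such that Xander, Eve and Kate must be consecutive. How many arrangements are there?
Treat the 3 as one block: (13-3+1)! × 3! = 39916800 × 6 = 239500800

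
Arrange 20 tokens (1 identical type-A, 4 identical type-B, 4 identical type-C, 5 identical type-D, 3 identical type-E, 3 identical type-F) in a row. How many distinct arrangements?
20! / (1! × 4! × 4! × 5! × 3! × 3!) = 977728752000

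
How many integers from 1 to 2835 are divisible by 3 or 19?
⌊2835/3⌋ + ⌊2835/19⌋ - ⌊2835/57⌋ = 945 + 149 - 49 = 1045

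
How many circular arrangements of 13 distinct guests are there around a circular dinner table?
Circular: fix one position, arrange the rest. (13-1)! = 479001600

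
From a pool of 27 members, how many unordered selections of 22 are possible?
C(27,22) = 27!/(22!×5!) = 80730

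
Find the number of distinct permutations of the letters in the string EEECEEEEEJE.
11! / (1! × 9! × 1!) = 110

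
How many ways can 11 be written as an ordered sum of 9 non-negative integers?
C(11+9-1, 9-1) = C(19, 8) = 75582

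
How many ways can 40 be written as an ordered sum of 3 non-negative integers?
C(40+3-1, 3-1) = C(42, 2) = 861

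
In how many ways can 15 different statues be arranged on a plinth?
15! = 1307674368000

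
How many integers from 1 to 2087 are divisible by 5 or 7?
⌊2087/5⌋ + ⌊2087/7⌋ - ⌊2087/35⌋ = 417 + 298 - 59 = 656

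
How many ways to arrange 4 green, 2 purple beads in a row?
6! / (4! × 2!) = 15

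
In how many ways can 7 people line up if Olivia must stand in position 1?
Fix one position: (7-1)! = 720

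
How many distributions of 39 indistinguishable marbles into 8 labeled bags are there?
C(39+8-1, 8-1) = C(46, 7) = 53524680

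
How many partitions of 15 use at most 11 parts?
By conjugation, equals partitions of 15 into parts ≤ 11. Let r_j(i) = number of partitions of i into parts ≤ j, for i = 0..15. r_1(i) = 1 for all i; r_j(i) = r_{j-1}(i) + r_j(i-j). Rows j = 2..11: ≤2: 1 1 2 2 3 3 4 4 5 5 6 6 7 7 8 8; ≤3: 1 1 2 3 4 5 7 8 10 12 14 16 19 21 24 27; ≤4: 1 1 2 3 5 6 9 11 15 18 23 27 34 39 47 54; ≤5: 1 1 2 3 5 7 10 13 18 23 30 37 47 57 70 84; ≤6: 1 1 2 3 5 7 11 14 20 26 35 44 58 71 90 110; ≤7: 1 1 2 3 5 7 11 15 21 28 38 49 65 82 105 131; ≤8: 1 1 2 3 5 7 11 15 22 29 40 52 70 89 116 146; ≤9: 1 1 2 3 5 7 11 15 22 30 41 54 73 94 123 157; ≤10: 1 1 2 3 5 7 11 15 22 30 42 55 75 97 128 164; ≤11: 1 1 2 3 5 7 11 15 22 30 42 56 76 99 131 169. r_11(15) = 169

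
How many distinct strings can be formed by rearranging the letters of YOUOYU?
6! / (2! × 2! × 2!) = 90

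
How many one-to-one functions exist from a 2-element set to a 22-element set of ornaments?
P(22,2) = 22!/(22-2)! = 462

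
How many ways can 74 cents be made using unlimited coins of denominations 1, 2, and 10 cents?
Coefficient of x^74 in 1/(1-x^1) · 1/(1-x^2) · 1/(1-x^10). Case on j = number of 10-cent coins (j = 0..7); remainder r = 74 - 10j is made from {1,2} in ⌊r/2⌋+1 ways. r = 74, 64, 54, 44, 34, 24, 14, 4 → 38 + 33 + 28 + 23 + 18 + 13 + 8 + 3 = 164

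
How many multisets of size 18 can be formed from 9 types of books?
C(18+9-1, 9-1) = C(26, 8) = 1562275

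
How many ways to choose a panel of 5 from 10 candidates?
C(10,5) = 10!/(5!×5!) = 252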